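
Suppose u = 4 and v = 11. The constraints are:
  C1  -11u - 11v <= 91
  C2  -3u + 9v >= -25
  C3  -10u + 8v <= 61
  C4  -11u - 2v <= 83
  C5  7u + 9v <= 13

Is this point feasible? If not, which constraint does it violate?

not feasible — violates C5

Constraint C5: 7u + 9v = 127, which is not ≤ 13. All other constraints are satisfied.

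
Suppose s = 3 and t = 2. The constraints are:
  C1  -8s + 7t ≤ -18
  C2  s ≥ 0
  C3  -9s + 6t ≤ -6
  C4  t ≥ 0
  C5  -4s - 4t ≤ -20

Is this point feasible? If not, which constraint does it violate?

Constraint C1: -8s + 7t = -10, which is not ≤ -18. All other constraints are satisfied.

not feasible — violates C1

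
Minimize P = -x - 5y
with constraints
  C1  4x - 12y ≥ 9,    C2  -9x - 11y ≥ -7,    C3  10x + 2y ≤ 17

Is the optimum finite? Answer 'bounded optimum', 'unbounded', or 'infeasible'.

bounded optimum

Corner points and P = -x - 5y:
  (183/152, -53/152) → P = 41/76
  (173/92, -83/92) → P = 121/46
The feasible region has finitely many vertices and no improving ray; the minimum is 41/76 at (183/152, -53/152).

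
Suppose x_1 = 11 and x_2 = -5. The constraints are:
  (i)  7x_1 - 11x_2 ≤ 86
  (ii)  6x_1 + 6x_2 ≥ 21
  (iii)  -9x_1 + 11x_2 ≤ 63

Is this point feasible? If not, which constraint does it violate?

Constraint (i): 7x_1 - 11x_2 = 132, which is not ≤ 86. All other constraints are satisfied.

not feasible — violates (i)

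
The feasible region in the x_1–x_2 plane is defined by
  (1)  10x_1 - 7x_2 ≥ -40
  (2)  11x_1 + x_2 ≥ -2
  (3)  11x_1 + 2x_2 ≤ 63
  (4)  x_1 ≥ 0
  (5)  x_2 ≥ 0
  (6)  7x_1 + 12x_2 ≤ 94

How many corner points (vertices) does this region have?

Intersecting each pair of boundary lines and keeping only the points that satisfy every inequality leaves:
  (0, 40/7)
  (178/169, 1220/169)
  (63/11, 0)
  (284/59, 593/118)
  (0, 0)

5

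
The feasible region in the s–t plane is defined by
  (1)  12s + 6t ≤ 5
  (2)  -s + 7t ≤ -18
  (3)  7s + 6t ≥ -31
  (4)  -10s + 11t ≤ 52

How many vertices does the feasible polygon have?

3

Pairwise boundary intersections that survive every other constraint:
  (143/90, -211/90)
  (36/5, -407/30)
  (-109/55, -157/55)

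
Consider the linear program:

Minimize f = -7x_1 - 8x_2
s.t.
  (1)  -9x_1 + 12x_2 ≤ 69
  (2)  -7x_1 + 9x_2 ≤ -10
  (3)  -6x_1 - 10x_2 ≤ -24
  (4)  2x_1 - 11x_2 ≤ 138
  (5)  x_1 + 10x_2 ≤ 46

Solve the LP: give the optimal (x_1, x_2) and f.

Vertices and f = -7x_1 - 8x_2:
  (79/31, 27/31) → f = -769/31
  (514/79, 312/79) → f = -6094/79
  (822/43, -390/43) → f = -2634/43
  (1886/31, -46/31) → f = -414

x_1 = 1886/31, x_2 = -46/31, minimum f = -414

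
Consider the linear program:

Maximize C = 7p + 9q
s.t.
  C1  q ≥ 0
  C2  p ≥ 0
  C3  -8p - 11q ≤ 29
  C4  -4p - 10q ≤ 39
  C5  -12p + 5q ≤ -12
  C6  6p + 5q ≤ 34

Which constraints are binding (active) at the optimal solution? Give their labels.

Vertices and C = 7p + 9q:
  (1, 0) → C = 7
  (17/3, 0) → C = 119/3
  (23/9, 56/15) → C = 2317/45

The maximum is at (23/9, 56/15). Substituting into each constraint, equality holds for C5 and C6; the remaining constraints have slack.

C5 and C6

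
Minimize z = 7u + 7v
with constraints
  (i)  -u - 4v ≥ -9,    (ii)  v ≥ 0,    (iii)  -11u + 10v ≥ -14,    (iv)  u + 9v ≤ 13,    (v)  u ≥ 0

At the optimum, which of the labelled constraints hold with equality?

(ii) and (v)

Corner points and z = 7u + 7v:
  (14/11, 0) → z = 98/11
  (0, 0) → z = 0
  (256/109, 129/109) → z = 2695/109
  (0, 13/9) → z = 91/9

The minimum is at (0, 0). Substituting into each constraint, equality holds for (ii) and (v); the remaining constraints have slack.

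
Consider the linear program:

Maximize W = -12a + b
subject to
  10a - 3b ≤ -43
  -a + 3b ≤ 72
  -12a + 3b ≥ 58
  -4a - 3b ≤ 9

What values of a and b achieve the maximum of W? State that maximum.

a = -81/5, b = 93/5, maximum W = 213

Corner points and W = -12a + b:
  (14/11, 806/33) → W = 302/33
  (-81/5, 93/5) → W = 213
  (-67/16, 31/12) → W = 317/6

At the optimal vertex, -a + 3b = 72 and -4a - 3b = 9.
Solving simultaneously gives a = -81/5, b = 93/5.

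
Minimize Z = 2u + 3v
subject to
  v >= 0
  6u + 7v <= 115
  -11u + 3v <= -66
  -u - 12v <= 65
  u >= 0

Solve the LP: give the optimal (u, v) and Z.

u = 6, v = 0, minimum Z = 12

Feasible corners and Z = 2u + 3v:
  (115/6, 0) → Z = 115/3
  (6, 0) → Z = 12
  (807/95, 869/95) → Z = 4221/95

The optimum lies where v = 0 and -11u + 3v = -66.
Solving simultaneously gives u = 6, v = 0.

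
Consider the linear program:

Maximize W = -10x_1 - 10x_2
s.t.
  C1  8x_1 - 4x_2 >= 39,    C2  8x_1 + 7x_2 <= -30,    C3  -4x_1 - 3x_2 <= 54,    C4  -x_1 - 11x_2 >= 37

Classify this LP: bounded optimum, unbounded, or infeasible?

unbounded

From the feasible point (153/88, -69/11), moving in the direction (7, -8) keeps every constraint satisfied while W increases without bound.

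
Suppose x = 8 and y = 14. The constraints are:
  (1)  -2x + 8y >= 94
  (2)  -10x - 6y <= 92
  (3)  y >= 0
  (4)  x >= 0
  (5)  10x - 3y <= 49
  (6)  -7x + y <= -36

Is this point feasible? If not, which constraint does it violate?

(1): 96 ≥ 94 ✓
(2): -164 ≤ 92 ✓
(3): 14 ≥ 0 ✓
(4): 8 ≥ 0 ✓
(5): 38 ≤ 49 ✓
(6): -42 ≤ -36 ✓

feasible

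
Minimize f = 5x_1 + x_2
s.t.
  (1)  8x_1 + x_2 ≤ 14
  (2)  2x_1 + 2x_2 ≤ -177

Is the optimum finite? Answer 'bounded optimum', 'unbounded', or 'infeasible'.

From the feasible point (205/14, -722/7), moving in the direction (1, -8) keeps every constraint satisfied while f decreases without bound.

unbounded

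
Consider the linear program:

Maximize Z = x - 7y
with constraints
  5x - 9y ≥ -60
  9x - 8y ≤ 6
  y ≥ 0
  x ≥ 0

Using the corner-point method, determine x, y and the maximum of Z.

The binding constraints are 9x - 8y = 6 and y = 0.
Solving simultaneously gives x = 2/3, y = 0.

x = 2/3, y = 0, maximum Z = 2/3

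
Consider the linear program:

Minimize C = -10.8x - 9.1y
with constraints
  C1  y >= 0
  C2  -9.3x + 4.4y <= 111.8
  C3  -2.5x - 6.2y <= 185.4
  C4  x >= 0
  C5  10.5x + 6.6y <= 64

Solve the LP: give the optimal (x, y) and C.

Vertices and C = -10.8x - 9.1y:
  (0, 0) → C = 0
  (128/21, 0) → C = -2304/35
  (0, 320/33) → C = -2912/33

The binding constraints are x = 0 and 10.5x + 6.6y = 64.
Solving simultaneously gives x = 0, y = 320/33.

x = 0, y = 320/33, minimum C = -2912/33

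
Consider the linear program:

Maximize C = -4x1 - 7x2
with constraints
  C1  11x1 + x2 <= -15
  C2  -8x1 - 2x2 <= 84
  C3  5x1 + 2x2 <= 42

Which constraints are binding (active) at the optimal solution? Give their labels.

Feasible corners and C = -4x1 - 7x2:
  (27/7, -402/7) → C = 2706/7
  (-72/17, 537/17) → C = -3471/17
  (-42, 126) → C = -714

The maximum is at (27/7, -402/7). Substituting into each constraint, equality holds for C1 and C2; the remaining constraints have slack.

C1 and C2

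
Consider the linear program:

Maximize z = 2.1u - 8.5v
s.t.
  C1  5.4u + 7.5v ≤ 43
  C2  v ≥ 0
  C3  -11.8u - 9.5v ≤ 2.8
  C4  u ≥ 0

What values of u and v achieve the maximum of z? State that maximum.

u = 215/27, v = 0, maximum z = 301/18

Vertices and z = 2.1u - 8.5v:
  (215/27, 0) → z = 301/18
  (0, 86/15) → z = -731/15
  (0, 0) → z = 0

The optimum lies where 5.4u + 7.5v = 43 and v = 0.
Solving simultaneously gives u = 215/27, v = 0.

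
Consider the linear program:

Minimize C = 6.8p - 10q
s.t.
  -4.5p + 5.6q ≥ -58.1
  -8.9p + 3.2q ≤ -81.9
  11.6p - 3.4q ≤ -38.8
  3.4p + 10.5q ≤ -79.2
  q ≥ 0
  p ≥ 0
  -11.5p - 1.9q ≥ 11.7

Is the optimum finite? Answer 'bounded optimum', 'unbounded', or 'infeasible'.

infeasible

The boundaries p = 0 and -11.5p - 1.9q = 11.7 meet at (0, -117/19), but that point violates -8.9p + 3.2q ≤ -81.9. Every candidate vertex is excluded by some other constraint, so the feasible region is empty.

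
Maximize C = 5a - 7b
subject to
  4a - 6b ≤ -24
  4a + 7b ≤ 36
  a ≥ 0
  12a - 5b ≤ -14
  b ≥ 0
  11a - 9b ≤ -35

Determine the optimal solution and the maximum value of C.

a = 1/5, b = 62/15, maximum C = -419/15

Corner points and C = 5a - 7b:
  (0, 4) → C = -28
  (1/5, 62/15) → C = -419/15
  (0, 36/7) → C = -36
  (79/113, 536/113) → C = -3357/113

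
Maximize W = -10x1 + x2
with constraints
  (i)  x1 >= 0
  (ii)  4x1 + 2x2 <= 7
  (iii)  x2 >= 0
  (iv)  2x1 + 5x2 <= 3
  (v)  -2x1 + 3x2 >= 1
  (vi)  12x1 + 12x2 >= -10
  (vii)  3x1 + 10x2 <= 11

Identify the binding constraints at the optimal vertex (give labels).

(i) and (iv)

Vertices and W = -10x1 + x2:
  (0, 3/5) → W = 3/5
  (0, 1/3) → W = 1/3
  (1/4, 1/2) → W = -2

The maximum is at (0, 3/5). Substituting into each constraint, equality holds for (i) and (iv); the remaining constraints have slack.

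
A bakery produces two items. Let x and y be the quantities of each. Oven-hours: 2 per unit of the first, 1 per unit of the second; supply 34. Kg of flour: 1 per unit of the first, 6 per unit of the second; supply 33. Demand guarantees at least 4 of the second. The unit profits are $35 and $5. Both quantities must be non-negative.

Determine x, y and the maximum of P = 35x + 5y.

x = 9, y = 4, maximum P = 335

Vertices and P = 35x + 5y:
  (0, 11/2) → P = 55/2
  (0, 4) → P = 20
  (9, 4) → P = 335

At the optimal vertex, x + 6y = 33 and y = 4.
Solving simultaneously gives x = 9, y = 4.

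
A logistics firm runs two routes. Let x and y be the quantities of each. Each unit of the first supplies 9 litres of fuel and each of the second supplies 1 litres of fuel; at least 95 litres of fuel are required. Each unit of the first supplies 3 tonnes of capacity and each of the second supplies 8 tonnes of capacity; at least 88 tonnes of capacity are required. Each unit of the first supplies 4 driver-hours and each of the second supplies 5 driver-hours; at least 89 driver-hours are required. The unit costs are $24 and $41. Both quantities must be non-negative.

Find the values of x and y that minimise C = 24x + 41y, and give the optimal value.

x = 16, y = 5, minimum C = 589

The feasible region is unbounded (it extends along (0, 1), (1, 0)), but C strictly increases along every unbounded feasible direction, so there is no improving ray and the minimum is attained at a vertex.

The binding constraints are 3x + 8y = 88 and 4x + 5y = 89.
Solving simultaneously gives x = 16, y = 5.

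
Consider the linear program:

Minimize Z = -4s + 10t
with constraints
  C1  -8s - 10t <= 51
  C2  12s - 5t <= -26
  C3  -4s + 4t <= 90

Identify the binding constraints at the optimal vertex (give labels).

Corner points and Z = -4s + 10t:
  (-103/32, -101/40) → Z = -99/8
  (-46/3, 43/6) → Z = 133
  (173/14, 244/7) → Z = 2094/7

The minimum is at (-103/32, -101/40). Substituting into each constraint, equality holds for C1 and C2; the remaining constraints have slack.

C1 and C2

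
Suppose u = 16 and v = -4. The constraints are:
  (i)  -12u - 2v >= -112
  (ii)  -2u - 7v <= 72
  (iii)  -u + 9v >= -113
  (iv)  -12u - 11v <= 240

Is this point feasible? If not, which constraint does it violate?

not feasible — violates (i)

Constraint (i): -12u - 2v = -184, which is not ≥ -112. All other constraints are satisfied.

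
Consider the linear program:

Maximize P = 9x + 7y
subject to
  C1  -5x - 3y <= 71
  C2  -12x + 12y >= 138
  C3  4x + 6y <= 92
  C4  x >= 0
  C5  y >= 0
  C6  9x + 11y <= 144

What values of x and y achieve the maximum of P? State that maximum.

x = 7/8, y = 99/8, maximum P = 189/2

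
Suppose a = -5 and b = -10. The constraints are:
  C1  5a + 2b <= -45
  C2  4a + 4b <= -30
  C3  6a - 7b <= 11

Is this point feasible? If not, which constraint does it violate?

Constraint C3: 6a - 7b = 40, which is not ≤ 11. All other constraints are satisfied.

not feasible — violates C3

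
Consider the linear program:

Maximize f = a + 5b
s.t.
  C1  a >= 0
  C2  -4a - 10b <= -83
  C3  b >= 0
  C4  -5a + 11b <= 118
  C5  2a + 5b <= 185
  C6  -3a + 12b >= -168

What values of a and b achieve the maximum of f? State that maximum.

a = 1445/47, b = 1161/47, maximum f = 7250/47

Extreme points and f = a + 5b:
  (0, 83/10) → f = 83/2
  (0, 118/11) → f = 590/11
  (83/4, 0) → f = 83/4
  (56, 0) → f = 56
  (1445/47, 1161/47) → f = 7250/47
  (1020/13, 73/13) → f = 1385/13

The optimum lies where -5a + 11b = 118 and 2a + 5b = 185.
Solving simultaneously gives a = 1445/47, b = 1161/47.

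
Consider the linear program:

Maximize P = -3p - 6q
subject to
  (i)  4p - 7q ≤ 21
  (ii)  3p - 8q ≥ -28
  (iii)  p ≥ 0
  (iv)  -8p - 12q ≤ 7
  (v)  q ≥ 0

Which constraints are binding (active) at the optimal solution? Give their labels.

Feasible corners and P = -3p - 6q:
  (364/11, 175/11) → P = -2142/11
  (21/4, 0) → P = -63/4
  (0, 7/2) → P = -21
  (0, 0) → P = 0

The maximum is at (0, 0). Substituting into each constraint, equality holds for (iii) and (v); the remaining constraints have slack.

(iii) and (v)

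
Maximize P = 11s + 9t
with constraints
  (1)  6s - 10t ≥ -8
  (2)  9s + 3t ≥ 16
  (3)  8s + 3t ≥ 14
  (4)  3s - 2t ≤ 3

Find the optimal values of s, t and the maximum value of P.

Extreme points and P = 11s + 9t:
  (34/27, 14/9) → P = 752/27
  (23/9, 7/3) → P = 442/9
  (41/27, 7/9) → P = 640/27

s = 23/9, t = 7/3, maximum P = 442/9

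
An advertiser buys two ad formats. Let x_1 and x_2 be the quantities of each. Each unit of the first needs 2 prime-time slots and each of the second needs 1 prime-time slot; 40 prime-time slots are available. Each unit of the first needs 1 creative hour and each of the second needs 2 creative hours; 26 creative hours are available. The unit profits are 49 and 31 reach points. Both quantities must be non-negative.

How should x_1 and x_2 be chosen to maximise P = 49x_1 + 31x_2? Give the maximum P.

Vertices and P = 49x_1 + 31x_2:
  (0, 0) → P = 0
  (0, 13) → P = 403
  (20, 0) → P = 980
  (18, 4) → P = 1006

At the optimal vertex, 2x_1 + x_2 = 40 and x_1 + 2x_2 = 26.
Solving simultaneously gives x_1 = 18, x_2 = 4.

x_1 = 18, x_2 = 4, maximum P = 1006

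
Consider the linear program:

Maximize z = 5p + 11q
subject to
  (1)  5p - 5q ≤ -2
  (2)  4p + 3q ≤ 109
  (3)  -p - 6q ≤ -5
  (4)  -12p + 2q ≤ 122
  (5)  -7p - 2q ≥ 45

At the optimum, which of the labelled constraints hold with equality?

(4) and (5)

Extreme points and z = 5p + 11q:
  (-361/37, 91/37) → z = -804/37
  (-7, 2) → z = -13
  (-167/19, 157/19) → z = 892/19

The maximum is at (-167/19, 157/19). Substituting into each constraint, equality holds for (4) and (5); the remaining constraints have slack.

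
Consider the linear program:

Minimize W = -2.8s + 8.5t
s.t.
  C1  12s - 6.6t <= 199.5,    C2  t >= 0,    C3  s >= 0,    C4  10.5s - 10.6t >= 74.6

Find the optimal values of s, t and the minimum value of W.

s = 16.625, t = 0, minimum W = -46.55

Vertices and W = -2.8s + 8.5t:
  (133/8, 0) → W = -931/20
  (27039/965, 7997/386) → W = 1884541/19300
  (746/105, 0) → W = -1492/75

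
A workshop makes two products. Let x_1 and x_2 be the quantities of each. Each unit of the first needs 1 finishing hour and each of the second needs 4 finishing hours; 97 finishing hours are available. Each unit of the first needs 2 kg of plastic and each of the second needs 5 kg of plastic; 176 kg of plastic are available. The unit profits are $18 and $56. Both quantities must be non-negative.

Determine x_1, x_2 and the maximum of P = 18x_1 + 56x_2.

The optimum lies where x_1 + 4x_2 = 97 and 2x_1 + 5x_2 = 176.
Solving simultaneously gives x_1 = 73, x_2 = 6.

x_1 = 73, x_2 = 6, maximum P = 1650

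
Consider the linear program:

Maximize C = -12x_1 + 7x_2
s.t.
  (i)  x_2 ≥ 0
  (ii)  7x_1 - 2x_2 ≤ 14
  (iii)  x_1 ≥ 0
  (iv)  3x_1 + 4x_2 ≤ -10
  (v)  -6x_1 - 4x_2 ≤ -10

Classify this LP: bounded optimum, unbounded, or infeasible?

infeasible

The boundaries x_2 = 0 and 7x_1 - 2x_2 = 14 meet at (2, 0), but that point violates 3x_1 + 4x_2 ≤ -10. Every candidate vertex is excluded by some other constraint, so the feasible region is empty.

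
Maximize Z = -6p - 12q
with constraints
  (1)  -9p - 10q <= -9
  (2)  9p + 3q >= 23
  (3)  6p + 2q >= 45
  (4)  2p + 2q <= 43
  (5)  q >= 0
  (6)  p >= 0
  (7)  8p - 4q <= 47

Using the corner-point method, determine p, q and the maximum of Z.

Feasible corners and Z = -6p - 12q:
  (1/2, 21) → Z = -255
  (137/20, 39/20) → Z = -129/2
  (133/12, 125/12) → Z = -383/2

The optimum lies where 6p + 2q = 45 and 8p - 4q = 47.
Solving simultaneously gives p = 137/20, q = 39/20.

p = 137/20, q = 39/20, maximum Z = -129/2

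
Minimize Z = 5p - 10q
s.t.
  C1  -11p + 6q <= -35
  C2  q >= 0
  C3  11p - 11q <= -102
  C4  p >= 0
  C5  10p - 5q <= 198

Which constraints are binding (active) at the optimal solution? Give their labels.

C1 and C5

Vertices and Z = 5p - 10q:
  (997/55, 137/5) → Z = -2017/11
  (1013/5, 1828/5) → Z = -2643
  (2688/55, 3198/55) → Z = -3708/11

The minimum is at (1013/5, 1828/5). Substituting into each constraint, equality holds for C1 and C5; the remaining constraints have slack.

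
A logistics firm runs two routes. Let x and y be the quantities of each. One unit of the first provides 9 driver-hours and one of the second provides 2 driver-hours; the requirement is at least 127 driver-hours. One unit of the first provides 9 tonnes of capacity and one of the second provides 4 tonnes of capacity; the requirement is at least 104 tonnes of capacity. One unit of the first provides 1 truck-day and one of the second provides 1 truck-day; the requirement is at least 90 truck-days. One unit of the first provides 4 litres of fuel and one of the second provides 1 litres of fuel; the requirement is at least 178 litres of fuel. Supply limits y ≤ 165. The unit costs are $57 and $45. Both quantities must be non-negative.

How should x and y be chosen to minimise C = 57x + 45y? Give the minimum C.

Vertices and C = 57x + 45y:
  (90, 0) → C = 5130
  (88/3, 182/3) → C = 4402
  (13/4, 165) → C = 30441/4
The feasible region is unbounded (it extends along (1, 0)), but C strictly increases along every unbounded feasible direction, so there is no improving ray and the minimum is attained at a vertex.

The optimum lies where x + y = 90 and 4x + y = 178.
Solving simultaneously gives x = 88/3, y = 182/3.

x = 88/3, y = 182/3, minimum C = 4402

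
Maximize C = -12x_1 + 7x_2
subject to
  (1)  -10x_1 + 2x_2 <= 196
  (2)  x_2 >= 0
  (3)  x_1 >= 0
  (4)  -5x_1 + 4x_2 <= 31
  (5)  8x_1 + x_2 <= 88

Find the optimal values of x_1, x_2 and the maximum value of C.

x_1 = 0, x_2 = 31/4, maximum C = 217/4

Feasible corners and C = -12x_1 + 7x_2:
  (0, 0) → C = 0
  (11, 0) → C = -132
  (0, 31/4) → C = 217/4
  (321/37, 688/37) → C = 964/37

The binding constraints are x_1 = 0 and -5x_1 + 4x_2 = 31.
Solving simultaneously gives x_1 = 0, x_2 = 31/4.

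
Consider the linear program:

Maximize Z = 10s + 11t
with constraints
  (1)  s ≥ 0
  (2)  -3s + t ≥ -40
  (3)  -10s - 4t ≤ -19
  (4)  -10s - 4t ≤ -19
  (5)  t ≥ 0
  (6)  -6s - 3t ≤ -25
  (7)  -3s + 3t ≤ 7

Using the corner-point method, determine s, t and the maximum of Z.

s = 127/6, t = 47/2, maximum Z = 2821/6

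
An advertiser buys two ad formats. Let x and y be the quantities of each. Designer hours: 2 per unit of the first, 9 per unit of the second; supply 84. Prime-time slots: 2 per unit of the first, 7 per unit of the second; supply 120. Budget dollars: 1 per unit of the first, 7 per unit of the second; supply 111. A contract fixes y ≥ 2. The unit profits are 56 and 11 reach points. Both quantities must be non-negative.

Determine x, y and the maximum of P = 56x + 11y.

Feasible corners and P = 56x + 11y:
  (0, 28/3) → P = 308/3
  (0, 2) → P = 22
  (33, 2) → P = 1870

x = 33, y = 2, maximum P = 1870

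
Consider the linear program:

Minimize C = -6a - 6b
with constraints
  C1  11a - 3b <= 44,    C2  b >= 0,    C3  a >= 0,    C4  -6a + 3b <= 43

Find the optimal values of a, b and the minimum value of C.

At the optimal vertex, 11a - 3b = 44 and -6a + 3b = 43.
Solving simultaneously gives a = 87/5, b = 737/15.

a = 87/5, b = 737/15, minimum C = -1996/5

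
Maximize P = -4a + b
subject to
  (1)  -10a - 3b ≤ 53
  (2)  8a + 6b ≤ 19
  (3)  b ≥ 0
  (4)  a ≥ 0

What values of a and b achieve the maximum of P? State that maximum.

Vertices and P = -4a + b:
  (19/8, 0) → P = -19/2
  (0, 19/6) → P = 19/6
  (0, 0) → P = 0

a = 0, b = 19/6, maximum P = 19/6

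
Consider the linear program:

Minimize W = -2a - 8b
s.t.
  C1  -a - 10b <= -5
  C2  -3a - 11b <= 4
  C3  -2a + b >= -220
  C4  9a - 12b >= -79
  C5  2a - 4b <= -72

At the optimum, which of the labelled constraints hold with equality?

C3 and C4

Extreme points and W = -2a - 8b:
  (2719/15, 2138/15) → W = -7514/5
  (476/3, 292/3) → W = -1096
  (137/3, 245/6) → W = -418

The minimum is at (2719/15, 2138/15). Substituting into each constraint, equality holds for C3 and C4; the remaining constraints have slack.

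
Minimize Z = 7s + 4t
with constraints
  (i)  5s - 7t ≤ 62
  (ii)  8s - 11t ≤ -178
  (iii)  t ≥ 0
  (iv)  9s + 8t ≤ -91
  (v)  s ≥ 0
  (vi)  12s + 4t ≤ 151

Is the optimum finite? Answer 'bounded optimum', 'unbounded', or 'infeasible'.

The boundaries 8s - 11t = -178 and t = 0 meet at (-89/4, 0), but that point violates s ≥ 0. Every candidate vertex is excluded by some other constraint, so the feasible region is empty.

infeasible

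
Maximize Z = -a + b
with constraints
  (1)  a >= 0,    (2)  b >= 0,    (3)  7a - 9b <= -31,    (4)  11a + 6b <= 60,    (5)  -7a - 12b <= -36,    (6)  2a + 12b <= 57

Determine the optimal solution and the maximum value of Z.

Vertices and Z = -a + b:
  (0, 31/9) → Z = 31/9
  (0, 19/4) → Z = 19/4
  (47/34, 461/102) → Z = 160/51

The binding constraints are a = 0 and 2a + 12b = 57.
Solving simultaneously gives a = 0, b = 19/4.

a = 0, b = 19/4, maximum Z = 19/4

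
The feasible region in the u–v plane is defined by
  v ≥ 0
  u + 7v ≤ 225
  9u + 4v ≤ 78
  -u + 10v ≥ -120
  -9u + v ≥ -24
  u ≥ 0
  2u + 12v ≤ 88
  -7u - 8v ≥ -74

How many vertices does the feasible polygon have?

Of the 28 pairwise boundary intersections, those satisfying every inequality are:
  (8/3, 0)
  (0, 0)
  (266/79, 498/79)
  (0, 22/3)
  (46/17, 117/17)

5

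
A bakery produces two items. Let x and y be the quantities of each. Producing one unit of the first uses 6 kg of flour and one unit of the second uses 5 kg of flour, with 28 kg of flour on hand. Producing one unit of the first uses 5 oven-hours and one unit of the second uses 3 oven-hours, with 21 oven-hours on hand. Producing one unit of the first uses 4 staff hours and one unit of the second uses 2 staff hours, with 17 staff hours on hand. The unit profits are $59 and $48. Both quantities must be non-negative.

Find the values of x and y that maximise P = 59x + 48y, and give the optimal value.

Feasible corners and P = 59x + 48y:
  (0, 0) → P = 0
  (0, 28/5) → P = 1344/5
  (21/5, 0) → P = 1239/5
  (3, 2) → P = 273

The optimum lies where 6x + 5y = 28 and 5x + 3y = 21.
Solving simultaneously gives x = 3, y = 2.

x = 3, y = 2, maximum P = 273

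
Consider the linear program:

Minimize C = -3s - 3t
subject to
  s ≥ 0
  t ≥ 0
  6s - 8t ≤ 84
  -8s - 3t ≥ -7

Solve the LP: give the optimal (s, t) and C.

Vertices and C = -3s - 3t:
  (0, 0) → C = 0
  (0, 7/3) → C = -7
  (7/8, 0) → C = -21/8

The optimum lies where s = 0 and -8s - 3t = -7.
Solving simultaneously gives s = 0, t = 7/3.

s = 0, t = 7/3, minimum C = -7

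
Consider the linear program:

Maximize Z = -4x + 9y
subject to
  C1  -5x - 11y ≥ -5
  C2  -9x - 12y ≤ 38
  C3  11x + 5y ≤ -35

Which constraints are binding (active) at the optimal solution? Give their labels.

Extreme points and Z = -4x + 9y:
  (-478/39, 235/39) → Z = 4027/39
  (-205/48, 115/48) → Z = 1855/48
  (-230/87, -103/87) → Z = -7/87

The maximum is at (-478/39, 235/39). Substituting into each constraint, equality holds for C1 and C2; the remaining constraints have slack.

C1 and C2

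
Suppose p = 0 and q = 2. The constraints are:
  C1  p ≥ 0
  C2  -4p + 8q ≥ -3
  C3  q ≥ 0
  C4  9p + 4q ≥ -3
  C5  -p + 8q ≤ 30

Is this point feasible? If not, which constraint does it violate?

C1: 0 ≥ 0 ✓
C2: 16 ≥ -3 ✓
C3: 2 ≥ 0 ✓
C4: 8 ≥ -3 ✓
C5: 16 ≤ 30 ✓

feasible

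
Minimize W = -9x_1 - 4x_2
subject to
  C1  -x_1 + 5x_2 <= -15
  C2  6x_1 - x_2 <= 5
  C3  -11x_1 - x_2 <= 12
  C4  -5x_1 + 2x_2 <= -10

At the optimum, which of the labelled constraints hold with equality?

Vertices and W = -9x_1 - 4x_2:
  (-7/17, -127/17) → W = 571/17
  (0, -5) → W = 20
  (-14/27, -170/27) → W = 806/27

The minimum is at (0, -5). Substituting into each constraint, equality holds for C2 and C4; the remaining constraints have slack.

C2 and C4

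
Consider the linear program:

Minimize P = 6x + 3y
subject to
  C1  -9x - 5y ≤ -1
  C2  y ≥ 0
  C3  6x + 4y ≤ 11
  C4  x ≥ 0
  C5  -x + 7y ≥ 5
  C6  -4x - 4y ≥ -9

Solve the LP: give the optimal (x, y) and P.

x = 0, y = 5/7, minimum P = 15/7

At the optimal vertex, x = 0 and -x + 7y = 5.
Solving simultaneously gives x = 0, y = 5/7.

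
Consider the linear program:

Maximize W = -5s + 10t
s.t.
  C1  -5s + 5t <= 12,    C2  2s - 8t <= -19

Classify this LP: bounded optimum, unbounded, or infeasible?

From the feasible point (-1/30, 71/30), moving in the direction (5, 5) keeps every constraint satisfied while W increases without bound.

unbounded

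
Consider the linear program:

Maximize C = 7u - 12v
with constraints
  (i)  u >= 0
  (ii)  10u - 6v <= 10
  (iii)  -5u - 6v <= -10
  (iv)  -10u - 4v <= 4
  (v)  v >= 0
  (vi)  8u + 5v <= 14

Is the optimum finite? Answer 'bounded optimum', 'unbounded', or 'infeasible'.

Vertices and C = 7u - 12v:
  (0, 5/3) → C = -20
  (0, 14/5) → C = -168/5
  (4/3, 5/9) → C = 8/3
  (67/49, 30/49) → C = 109/49
The feasible region has finitely many vertices and no improving ray; the maximum is 8/3 at (4/3, 5/9).

bounded optimum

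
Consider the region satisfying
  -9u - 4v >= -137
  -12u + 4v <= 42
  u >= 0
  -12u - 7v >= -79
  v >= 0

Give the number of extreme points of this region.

The feasible vertices (each the meet of two boundaries and inside every other half-plane) are:
  (0, 21/2)
  (1/6, 11)
  (0, 0)
  (79/12, 0)

4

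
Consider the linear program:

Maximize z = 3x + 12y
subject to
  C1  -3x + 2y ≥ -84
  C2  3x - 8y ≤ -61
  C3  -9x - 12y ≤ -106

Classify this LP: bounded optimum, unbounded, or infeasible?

From the feasible point (397/9, 145/6), moving in the direction (-12, 9) keeps every constraint satisfied while z increases without bound.

unbounded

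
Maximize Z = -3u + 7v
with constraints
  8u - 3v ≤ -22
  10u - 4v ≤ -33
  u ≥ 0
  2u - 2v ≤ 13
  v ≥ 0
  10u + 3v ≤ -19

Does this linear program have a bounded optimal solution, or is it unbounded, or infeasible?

infeasible

The boundaries 8u - 3v = -22 and 10u - 4v = -33 meet at (11/2, 22), but that point violates 10u + 3v ≤ -19. Every candidate vertex is excluded by some other constraint, so the feasible region is empty.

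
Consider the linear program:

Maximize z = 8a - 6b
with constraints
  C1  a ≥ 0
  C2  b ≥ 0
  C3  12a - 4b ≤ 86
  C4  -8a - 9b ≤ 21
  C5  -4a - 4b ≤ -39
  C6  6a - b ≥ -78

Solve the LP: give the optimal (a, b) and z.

a = 125/16, b = 31/16, maximum z = 407/8

The feasible region is unbounded (it extends along (1, 3), (1, 6)), but z strictly decreases along every unbounded feasible direction, so there is no improving ray and the maximum is attained at a vertex.

At the optimal vertex, 12a - 4b = 86 and -4a - 4b = -39.
Solving simultaneously gives a = 125/16, b = 31/16.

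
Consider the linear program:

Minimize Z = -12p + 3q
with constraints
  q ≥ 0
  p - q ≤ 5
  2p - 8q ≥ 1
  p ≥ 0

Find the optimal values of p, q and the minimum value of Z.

Extreme points and Z = -12p + 3q:
  (5, 0) → Z = -60
  (1/2, 0) → Z = -6
  (13/2, 3/2) → Z = -147/2

The optimum lies where p - q = 5 and 2p - 8q = 1.
Solving simultaneously gives p = 13/2, q = 3/2.

p = 13/2, q = 3/2, minimum Z = -147/2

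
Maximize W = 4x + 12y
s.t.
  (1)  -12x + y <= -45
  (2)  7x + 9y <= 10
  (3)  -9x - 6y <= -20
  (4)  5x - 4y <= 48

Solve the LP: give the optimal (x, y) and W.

Vertices and W = 4x + 12y:
  (83/23, -39/23) → W = -136/23
  (290/81, -55/27) → W = -820/81
  (472/73, -286/73) → W = -1544/73
  (184/33, -166/33) → W = -1256/33

x = 83/23, y = -39/23, maximum W = -136/23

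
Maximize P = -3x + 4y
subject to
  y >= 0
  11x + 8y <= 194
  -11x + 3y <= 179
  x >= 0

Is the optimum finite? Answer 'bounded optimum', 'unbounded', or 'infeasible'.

bounded optimum

Vertices and P = -3x + 4y:
  (194/11, 0) → P = -582/11
  (0, 0) → P = 0
  (0, 97/4) → P = 97
The feasible region has finitely many vertices and no improving ray; the maximum is 97 at (0, 97/4).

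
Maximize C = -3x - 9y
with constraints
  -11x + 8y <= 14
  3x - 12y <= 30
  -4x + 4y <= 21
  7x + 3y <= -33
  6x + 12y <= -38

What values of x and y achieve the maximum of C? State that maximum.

x = -34/9, y = -31/9, maximum C = 127/3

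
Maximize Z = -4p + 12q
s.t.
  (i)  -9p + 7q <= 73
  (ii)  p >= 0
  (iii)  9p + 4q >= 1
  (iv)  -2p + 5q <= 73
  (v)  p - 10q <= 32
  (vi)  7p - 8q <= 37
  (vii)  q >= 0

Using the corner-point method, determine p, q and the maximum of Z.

p = 769/19, q = 585/19, maximum Z = 3944/19

Corner points and Z = -4p + 12q:
  (0, 73/7) → Z = 876/7
  (146/31, 511/31) → Z = 5548/31
  (0, 1/4) → Z = 3
  (1/9, 0) → Z = -4/9
  (769/19, 585/19) → Z = 3944/19
  (37/7, 0) → Z = -148/7

At the optimal vertex, -2p + 5q = 73 and 7p - 8q = 37.
Solving simultaneously gives p = 769/19, q = 585/19.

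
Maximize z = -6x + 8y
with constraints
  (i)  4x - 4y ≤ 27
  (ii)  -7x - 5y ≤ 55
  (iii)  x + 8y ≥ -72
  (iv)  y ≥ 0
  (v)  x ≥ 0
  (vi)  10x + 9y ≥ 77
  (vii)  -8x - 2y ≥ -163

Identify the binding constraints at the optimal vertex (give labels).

Extreme points and z = -6x + 8y:
  (29/4, 1/2) → z = -79/2
  (353/20, 109/10) → z = -187/10
  (0, 77/9) → z = 616/9
  (0, 163/2) → z = 652

The maximum is at (0, 163/2). Substituting into each constraint, equality holds for (v) and (vii); the remaining constraints have slack.

(v) and (vii)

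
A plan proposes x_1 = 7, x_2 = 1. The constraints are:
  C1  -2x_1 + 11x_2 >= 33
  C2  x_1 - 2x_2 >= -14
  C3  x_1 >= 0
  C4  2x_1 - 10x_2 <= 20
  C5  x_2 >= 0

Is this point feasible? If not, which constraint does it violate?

not feasible — violates C1

Constraint C1: -2x_1 + 11x_2 = -3, which is not ≥ 33. All other constraints are satisfied.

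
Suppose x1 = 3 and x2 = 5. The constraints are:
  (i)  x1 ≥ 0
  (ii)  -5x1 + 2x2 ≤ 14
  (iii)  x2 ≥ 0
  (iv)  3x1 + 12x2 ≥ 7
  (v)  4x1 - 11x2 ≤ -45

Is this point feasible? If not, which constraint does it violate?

not feasible — violates (v)

Constraint (v): 4x1 - 11x2 = -43, which is not ≤ -45. All other constraints are satisfied.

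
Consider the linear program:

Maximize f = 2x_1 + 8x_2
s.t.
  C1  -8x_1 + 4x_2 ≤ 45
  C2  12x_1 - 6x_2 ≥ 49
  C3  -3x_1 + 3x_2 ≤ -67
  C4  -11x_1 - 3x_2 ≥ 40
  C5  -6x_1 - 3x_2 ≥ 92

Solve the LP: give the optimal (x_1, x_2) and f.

x_1 = -25/9, x_2 = -226/9, maximum f = -1858/9

The feasible region is unbounded (it extends along (3, -11), (-1, -2)), but f strictly decreases along every unbounded feasible direction, so there is no improving ray and the maximum is attained at a vertex.

At the optimal vertex, -3x_1 + 3x_2 = -67 and -6x_1 - 3x_2 = 92.
Solving simultaneously gives x_1 = -25/9, x_2 = -226/9.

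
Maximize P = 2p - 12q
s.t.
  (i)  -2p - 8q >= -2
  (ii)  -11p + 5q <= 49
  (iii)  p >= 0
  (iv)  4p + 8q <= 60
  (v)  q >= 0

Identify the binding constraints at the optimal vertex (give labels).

(i) and (v)

Vertices and P = 2p - 12q:
  (0, 1/4) → P = -3
  (1, 0) → P = 2
  (0, 0) → P = 0

The maximum is at (1, 0). Substituting into each constraint, equality holds for (i) and (v); the remaining constraints have slack.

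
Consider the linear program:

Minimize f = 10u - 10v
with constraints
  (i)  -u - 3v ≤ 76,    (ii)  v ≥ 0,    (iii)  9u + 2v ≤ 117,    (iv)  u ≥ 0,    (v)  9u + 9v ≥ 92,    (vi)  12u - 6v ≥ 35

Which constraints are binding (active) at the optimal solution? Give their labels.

Feasible corners and f = 10u - 10v:
  (13, 0) → f = 130
  (92/9, 0) → f = 920/9
  (386/39, 363/26) → f = -1585/39
  (289/54, 263/54) → f = 130/27

The minimum is at (386/39, 363/26). Substituting into each constraint, equality holds for (iii) and (vi); the remaining constraints have slack.

(iii) and (vi)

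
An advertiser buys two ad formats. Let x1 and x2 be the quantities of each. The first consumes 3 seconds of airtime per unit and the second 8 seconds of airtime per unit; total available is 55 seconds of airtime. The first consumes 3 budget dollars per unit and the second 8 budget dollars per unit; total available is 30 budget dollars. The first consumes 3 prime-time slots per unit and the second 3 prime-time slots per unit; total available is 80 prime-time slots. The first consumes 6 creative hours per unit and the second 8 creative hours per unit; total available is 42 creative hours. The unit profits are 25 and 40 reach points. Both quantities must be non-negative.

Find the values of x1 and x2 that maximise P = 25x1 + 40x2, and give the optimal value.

x1 = 4, x2 = 9/4, maximum P = 190

Extreme points and P = 25x1 + 40x2:
  (0, 0) → P = 0
  (0, 15/4) → P = 150
  (7, 0) → P = 175
  (4, 9/4) → P = 190

At the optimal vertex, 3x1 + 8x2 = 30 and 6x1 + 8x2 = 42.
Solving simultaneously gives x1 = 4, x2 = 9/4.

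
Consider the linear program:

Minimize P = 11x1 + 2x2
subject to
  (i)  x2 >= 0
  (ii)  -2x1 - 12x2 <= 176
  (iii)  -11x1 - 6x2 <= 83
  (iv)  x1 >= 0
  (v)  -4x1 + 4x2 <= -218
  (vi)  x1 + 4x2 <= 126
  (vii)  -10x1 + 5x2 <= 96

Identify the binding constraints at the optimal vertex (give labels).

(i) and (v)

Corner points and P = 11x1 + 2x2:
  (109/2, 0) → P = 1199/2
  (126, 0) → P = 1386
  (344/5, 143/10) → P = 3927/5

The minimum is at (109/2, 0). Substituting into each constraint, equality holds for (i) and (v); the remaining constraints have slack.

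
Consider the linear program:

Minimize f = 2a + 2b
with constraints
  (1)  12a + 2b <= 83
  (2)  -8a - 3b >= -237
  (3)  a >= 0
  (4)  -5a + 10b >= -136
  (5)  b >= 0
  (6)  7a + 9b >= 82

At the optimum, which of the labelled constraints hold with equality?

Extreme points and f = 2a + 2b:
  (0, 83/2) → f = 83
  (583/94, 403/94) → f = 986/47
  (0, 82/9) → f = 164/9

The minimum is at (0, 82/9). Substituting into each constraint, equality holds for (3) and (6); the remaining constraints have slack.

(3) and (6)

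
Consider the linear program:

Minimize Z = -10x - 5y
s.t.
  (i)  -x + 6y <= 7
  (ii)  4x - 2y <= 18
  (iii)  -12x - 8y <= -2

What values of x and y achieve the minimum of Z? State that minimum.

x = 61/11, y = 23/11, minimum Z = -725/11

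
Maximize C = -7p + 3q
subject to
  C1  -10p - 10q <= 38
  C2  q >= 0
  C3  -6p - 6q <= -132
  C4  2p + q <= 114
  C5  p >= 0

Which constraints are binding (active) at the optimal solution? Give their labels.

Vertices and C = -7p + 3q:
  (22, 0) → C = -154
  (57, 0) → C = -399
  (0, 22) → C = 66
  (0, 114) → C = 342

The maximum is at (0, 114). Substituting into each constraint, equality holds for C4 and C5; the remaining constraints have slack.

C4 and C5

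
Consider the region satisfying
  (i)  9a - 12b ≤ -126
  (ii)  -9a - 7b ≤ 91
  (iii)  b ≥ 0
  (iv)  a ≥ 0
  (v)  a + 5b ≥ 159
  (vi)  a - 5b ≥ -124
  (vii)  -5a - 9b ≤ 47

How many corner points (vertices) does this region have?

Intersecting each pair of boundary lines and keeping only the points that satisfy every inequality leaves:
  (426/19, 519/19)
  (26, 30)
  (35/2, 283/10)

3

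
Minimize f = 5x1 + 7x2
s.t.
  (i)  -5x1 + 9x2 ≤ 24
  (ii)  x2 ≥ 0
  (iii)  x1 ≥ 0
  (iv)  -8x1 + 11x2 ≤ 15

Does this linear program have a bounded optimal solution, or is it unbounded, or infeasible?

bounded optimum

Extreme points and f = 5x1 + 7x2:
  (129/17, 117/17) → f = 1464/17
  (0, 0) → f = 0
  (0, 15/11) → f = 105/11
The feasible region has finitely many vertices and no improving ray; the minimum is 0 at (0, 0).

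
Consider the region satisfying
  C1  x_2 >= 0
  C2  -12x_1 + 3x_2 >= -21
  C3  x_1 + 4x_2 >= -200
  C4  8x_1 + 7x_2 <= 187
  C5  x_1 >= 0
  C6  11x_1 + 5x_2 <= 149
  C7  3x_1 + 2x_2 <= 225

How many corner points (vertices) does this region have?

5

The feasible vertices (each the meet of two boundaries and inside every other half-plane) are:
  (7/4, 0)
  (0, 0)
  (184/31, 519/31)
  (0, 187/7)
  (108/37, 865/37)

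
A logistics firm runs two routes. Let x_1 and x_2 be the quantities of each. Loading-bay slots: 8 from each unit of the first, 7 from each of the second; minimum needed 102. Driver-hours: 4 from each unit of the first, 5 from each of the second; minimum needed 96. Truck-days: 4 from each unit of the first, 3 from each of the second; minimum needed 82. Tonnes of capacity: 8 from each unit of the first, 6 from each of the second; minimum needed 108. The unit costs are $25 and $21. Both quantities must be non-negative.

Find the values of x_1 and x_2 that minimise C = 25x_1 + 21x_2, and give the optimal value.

Extreme points and C = 25x_1 + 21x_2:
  (0, 82/3) → C = 574
  (24, 0) → C = 600
  (61/4, 7) → C = 2113/4
The feasible region is unbounded (it extends along (0, 1), (1, 0)), but C strictly increases along every unbounded feasible direction, so there is no improving ray and the minimum is attained at a vertex.

The binding constraints are 4x_1 + 5x_2 = 96 and 4x_1 + 3x_2 = 82.
Solving simultaneously gives x_1 = 61/4, x_2 = 7.

x_1 = 61/4, x_2 = 7, minimum C = 2113/4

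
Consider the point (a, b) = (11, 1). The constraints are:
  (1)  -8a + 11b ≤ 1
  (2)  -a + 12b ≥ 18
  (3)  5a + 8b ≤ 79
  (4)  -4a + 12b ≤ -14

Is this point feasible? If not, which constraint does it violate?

not feasible — violates (2)

Constraint (2): -a + 12b = 1, which is not ≥ 18. All other constraints are satisfied.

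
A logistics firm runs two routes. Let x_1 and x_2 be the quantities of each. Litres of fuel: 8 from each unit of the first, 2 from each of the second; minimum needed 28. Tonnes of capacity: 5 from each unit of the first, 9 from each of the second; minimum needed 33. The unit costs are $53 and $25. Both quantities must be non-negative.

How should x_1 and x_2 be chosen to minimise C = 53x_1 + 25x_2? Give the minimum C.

x_1 = 3, x_2 = 2, minimum C = 209

Corner points and C = 53x_1 + 25x_2:
  (0, 14) → C = 350
  (33/5, 0) → C = 1749/5
  (3, 2) → C = 209
The feasible region is unbounded (it extends along (0, 1), (1, 0)), but C strictly increases along every unbounded feasible direction, so there is no improving ray and the minimum is attained at a vertex.

The optimum lies where 8x_1 + 2x_2 = 28 and 5x_1 + 9x_2 = 33.
Solving simultaneously gives x_1 = 3, x_2 = 2.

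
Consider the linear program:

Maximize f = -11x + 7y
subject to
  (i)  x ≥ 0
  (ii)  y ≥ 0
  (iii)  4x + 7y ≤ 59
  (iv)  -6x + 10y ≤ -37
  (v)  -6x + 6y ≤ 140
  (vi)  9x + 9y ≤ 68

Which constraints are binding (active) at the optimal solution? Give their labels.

Vertices and f = -11x + 7y:
  (37/6, 0) → f = -407/6
  (68/9, 0) → f = -748/9
  (1013/144, 25/48) → f = -5309/72

The maximum is at (37/6, 0). Substituting into each constraint, equality holds for (ii) and (iv); the remaining constraints have slack.

(ii) and (iv)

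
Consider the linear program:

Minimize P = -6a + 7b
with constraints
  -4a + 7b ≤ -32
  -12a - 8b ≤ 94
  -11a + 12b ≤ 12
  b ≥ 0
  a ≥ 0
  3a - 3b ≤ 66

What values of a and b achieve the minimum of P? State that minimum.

a = 22, b = 0, minimum P = -132

At the optimal vertex, b = 0 and 3a - 3b = 66.
Solving simultaneously gives a = 22, b = 0.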